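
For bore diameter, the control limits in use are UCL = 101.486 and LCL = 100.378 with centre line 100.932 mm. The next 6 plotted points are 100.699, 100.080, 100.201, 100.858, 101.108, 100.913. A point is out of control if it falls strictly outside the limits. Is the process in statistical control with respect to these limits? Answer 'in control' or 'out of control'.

out of control

Compare each point to [100.378, 101.486]: sample 2 = 100.080 < LCL; sample 3 = 100.201 < LCL.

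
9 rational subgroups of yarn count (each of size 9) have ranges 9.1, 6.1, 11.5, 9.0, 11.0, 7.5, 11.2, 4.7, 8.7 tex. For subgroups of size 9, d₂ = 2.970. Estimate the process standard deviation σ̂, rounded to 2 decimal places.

R̄ = (9.1 + 6.1 + 11.5 + 9.0 + 11.0 + 7.5 + 11.2 + 4.7 + 8.7) / 9 = 8.7556
σ̂ = R̄ / d₂ = 8.7556 / 2.970 = 2.9480

2.95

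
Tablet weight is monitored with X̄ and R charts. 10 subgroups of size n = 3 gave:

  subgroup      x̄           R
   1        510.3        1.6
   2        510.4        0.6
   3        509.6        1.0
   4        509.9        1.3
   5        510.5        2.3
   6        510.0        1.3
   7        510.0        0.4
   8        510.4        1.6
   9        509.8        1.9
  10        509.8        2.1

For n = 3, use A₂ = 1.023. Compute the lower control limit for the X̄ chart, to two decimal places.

X̄̄ = (510.3 + 510.4 + 509.6 + 509.9 + 510.5 + 510.0 + 510.0 + 510.4 + 509.8 + 509.8) / 10 = 5100.7000 / 10 = 510.0700
R̄ = (1.6 + 0.6 + 1.0 + 1.3 + 2.3 + 1.3 + 0.4 + 1.6 + 1.9 + 2.1) / 10 = 14.1000 / 10 = 1.4100
LCL = X̄̄ − A₂·R̄ = 510.0700 − 1.023 × 1.4100 = 508.6276

508.63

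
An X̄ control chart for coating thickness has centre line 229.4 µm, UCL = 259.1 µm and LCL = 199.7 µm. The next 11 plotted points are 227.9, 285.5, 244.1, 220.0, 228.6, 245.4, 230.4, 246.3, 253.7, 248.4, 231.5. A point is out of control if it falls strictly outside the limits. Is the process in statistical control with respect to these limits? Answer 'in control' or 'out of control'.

out of control

Compare each point to [199.7, 259.1]: sample 2 = 285.5 > UCL.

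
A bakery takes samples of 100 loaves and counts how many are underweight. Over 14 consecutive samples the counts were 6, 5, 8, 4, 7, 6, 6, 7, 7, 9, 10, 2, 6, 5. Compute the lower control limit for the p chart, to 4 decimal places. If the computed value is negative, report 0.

p̄ = Σdᵢ / (k·n) = 88 / (14 × 100) = 0.06286
LCL = p̄ − 3·√(p̄(1−p̄)/n) = 0.06286 − 3 × 0.02427 = -0.00995 → 0 (negative, so LCL = 0)

0.0000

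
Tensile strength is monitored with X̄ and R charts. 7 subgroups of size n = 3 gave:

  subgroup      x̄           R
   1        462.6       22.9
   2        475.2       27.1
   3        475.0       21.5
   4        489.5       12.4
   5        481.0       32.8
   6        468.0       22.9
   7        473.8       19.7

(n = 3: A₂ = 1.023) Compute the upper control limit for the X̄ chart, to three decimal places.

X̄̄ = (462.6 + 475.2 + 475.0 + 489.5 + 481.0 + 468.0 + 473.8) / 7 = 3325.1000 / 7 = 475.0143
R̄ = (22.9 + 27.1 + 21.5 + 12.4 + 32.8 + 22.9 + 19.7) / 7 = 159.3000 / 7 = 22.7571
UCL = X̄̄ + A₂·R̄ = 475.0143 + 1.023 × 22.7571 = 498.2948

498.295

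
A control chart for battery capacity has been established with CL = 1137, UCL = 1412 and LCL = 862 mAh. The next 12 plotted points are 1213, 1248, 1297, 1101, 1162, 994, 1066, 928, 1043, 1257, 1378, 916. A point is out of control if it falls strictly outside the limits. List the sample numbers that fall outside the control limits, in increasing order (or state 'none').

none

All 12 points lie within [862, 1412].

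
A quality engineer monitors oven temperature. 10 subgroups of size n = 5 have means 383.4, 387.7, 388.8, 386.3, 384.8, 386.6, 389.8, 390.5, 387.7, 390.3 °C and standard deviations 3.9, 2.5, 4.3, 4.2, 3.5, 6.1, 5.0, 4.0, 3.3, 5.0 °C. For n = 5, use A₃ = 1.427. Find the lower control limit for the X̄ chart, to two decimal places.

X̄̄ = (383.4 + 387.7 + 388.8 + 386.3 + 384.8 + 386.6 + 389.8 + 390.5 + 387.7 + 390.3) / 10 = 387.5900
s̄ = (3.9 + 2.5 + 4.3 + 4.2 + 3.5 + 6.1 + 5.0 + 4.0 + 3.3 + 5.0) / 10 = 4.1800
LCL = X̄̄ − A₃·s̄ = 387.5900 − 1.427 × 4.1800 = 381.6251

381.63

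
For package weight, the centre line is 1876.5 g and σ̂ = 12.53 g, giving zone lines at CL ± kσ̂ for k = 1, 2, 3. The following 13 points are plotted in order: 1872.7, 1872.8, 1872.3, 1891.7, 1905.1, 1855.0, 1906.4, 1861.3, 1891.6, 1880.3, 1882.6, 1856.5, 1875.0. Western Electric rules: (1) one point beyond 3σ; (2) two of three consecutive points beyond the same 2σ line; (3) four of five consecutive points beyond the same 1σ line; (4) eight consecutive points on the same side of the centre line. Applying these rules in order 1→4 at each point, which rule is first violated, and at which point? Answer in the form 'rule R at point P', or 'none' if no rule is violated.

rule 2 at point 7

Zone of each point (C = within 1σ̂, B = 1σ̂–2σ̂, A = 2σ̂–3σ̂, * = beyond 3σ̂; sign = side of CL): 1:-C, 2:-C, 3:-C, 4:+B, 5:+A, 6:-B, 7:+A, 8:-B, 9:+B, 10:+C, 11:+C, 12:-B, 13:-C
Rule 2 (two of three consecutive points beyond the same 2σ limit) is satisfied at point 7.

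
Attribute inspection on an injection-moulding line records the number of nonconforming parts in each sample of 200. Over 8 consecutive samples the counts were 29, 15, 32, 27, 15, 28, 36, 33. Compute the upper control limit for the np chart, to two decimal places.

41.34

p̄ = Σdᵢ / (k·n) = 215 / (8 × 200) = 0.13437
UCL = np̄ + 3·√(np̄(1−p̄)) = 26.8750 + 3 × √(26.8750×0.86562) = 26.8750 + 3 × 4.8232 = 41.3447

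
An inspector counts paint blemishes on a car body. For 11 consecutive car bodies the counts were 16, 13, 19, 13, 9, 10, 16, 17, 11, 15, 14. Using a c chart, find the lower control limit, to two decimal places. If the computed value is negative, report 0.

2.72

c̄ = (16 + 13 + 19 + 13 + 9 + 10 + 16 + 17 + 11 + 15 + 14) / 11 = 153 / 11 = 13.9091
LCL = c̄ − 3√c̄ = 13.9091 − 3 × 3.7295 = 2.7206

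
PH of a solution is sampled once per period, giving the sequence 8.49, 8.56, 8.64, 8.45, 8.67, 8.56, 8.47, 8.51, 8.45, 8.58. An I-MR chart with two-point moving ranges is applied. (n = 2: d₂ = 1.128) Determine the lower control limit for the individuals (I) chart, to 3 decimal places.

X̄ = (8.49 + 8.56 + 8.64 + 8.45 + 8.67 + 8.56 + 8.47 + 8.51 + 8.45 + 8.58) / 10 = 8.5380
Moving ranges: 0.07, 0.08, 0.19, 0.22, 0.11, 0.09, 0.04, 0.06, 0.13; M̄R̄ = 0.9900 / 9 = 0.1100
LCL = X̄ − 3·M̄R̄/d₂ = 8.5380 − 3 × 0.1100 / 1.128 = 8.2454

8.245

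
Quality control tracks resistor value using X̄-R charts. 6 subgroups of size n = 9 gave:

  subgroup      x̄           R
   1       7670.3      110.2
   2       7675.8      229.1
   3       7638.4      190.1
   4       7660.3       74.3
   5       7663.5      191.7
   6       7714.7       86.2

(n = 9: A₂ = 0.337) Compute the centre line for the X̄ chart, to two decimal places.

X̄̄ = (7670.3 + 7675.8 + 7638.4 + 7660.3 + 7663.5 + 7714.7) / 6 = 46023.0000 / 6 = 7670.5000
CL = X̄̄ = 7670.5000

7670.50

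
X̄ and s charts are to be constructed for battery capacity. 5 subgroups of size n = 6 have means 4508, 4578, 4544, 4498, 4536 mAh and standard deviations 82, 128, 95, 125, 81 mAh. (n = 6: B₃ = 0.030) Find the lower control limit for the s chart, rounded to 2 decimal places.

s̄ = (82 + 128 + 95 + 125 + 81) / 5 = 102.2000
LCL_s = B₃·s̄ = 0.030 × 102.2000 = 3.0660

3.07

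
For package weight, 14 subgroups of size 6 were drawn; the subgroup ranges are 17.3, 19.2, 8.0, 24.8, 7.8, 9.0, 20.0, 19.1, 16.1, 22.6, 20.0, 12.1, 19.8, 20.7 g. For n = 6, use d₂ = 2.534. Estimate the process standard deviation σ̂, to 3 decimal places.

R̄ = (17.3 + 19.2 + 8.0 + 24.8 + 7.8 + 9.0 + 20.0 + 19.1 + 16.1 + 22.6 + 20.0 + 12.1 + 19.8 + 20.7) / 14 = 16.8929
σ̂ = R̄ / d₂ = 16.8929 / 2.534 = 6.6665

6.666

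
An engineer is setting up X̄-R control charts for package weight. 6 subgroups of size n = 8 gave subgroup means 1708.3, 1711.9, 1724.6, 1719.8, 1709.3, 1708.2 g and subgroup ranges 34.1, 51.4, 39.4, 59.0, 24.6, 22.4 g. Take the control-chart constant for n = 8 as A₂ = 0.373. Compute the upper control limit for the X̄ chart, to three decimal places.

1728.038

X̄̄ = (1708.3 + 1711.9 + 1724.6 + 1719.8 + 1709.3 + 1708.2) / 6 = 10282.1000 / 6 = 1713.6833
R̄ = (34.1 + 51.4 + 39.4 + 59.0 + 24.6 + 22.4) / 6 = 230.9000 / 6 = 38.4833
UCL = X̄̄ + A₂·R̄ = 1713.6833 + 0.373 × 38.4833 = 1728.0376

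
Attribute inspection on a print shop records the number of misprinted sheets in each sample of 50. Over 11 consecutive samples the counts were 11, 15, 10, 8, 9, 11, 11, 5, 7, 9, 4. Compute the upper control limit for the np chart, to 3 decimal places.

p̄ = Σdᵢ / (k·n) = 100 / (11 × 50) = 0.18182
UCL = np̄ + 3·√(np̄(1−p̄)) = 9.0909 + 3 × √(9.0909×0.81818) = 9.0909 + 3 × 2.7273 = 17.2727

17.273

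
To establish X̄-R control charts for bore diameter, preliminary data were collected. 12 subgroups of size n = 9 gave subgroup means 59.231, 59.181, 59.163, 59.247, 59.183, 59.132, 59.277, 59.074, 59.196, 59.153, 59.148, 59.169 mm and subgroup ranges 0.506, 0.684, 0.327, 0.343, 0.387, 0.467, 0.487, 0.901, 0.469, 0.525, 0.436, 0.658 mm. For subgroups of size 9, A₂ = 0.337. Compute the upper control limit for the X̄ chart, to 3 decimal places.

X̄̄ = (59.231 + 59.181 + 59.163 + 59.247 + 59.183 + 59.132 + 59.277 + 59.074 + 59.196 + 59.153 + 59.148 + 59.169) / 12 = 710.1540 / 12 = 59.1795
R̄ = (0.506 + 0.684 + 0.327 + 0.343 + 0.387 + 0.467 + 0.487 + 0.901 + 0.469 + 0.525 + 0.436 + 0.658) / 12 = 6.1900 / 12 = 0.5158
UCL = X̄̄ + A₂·R̄ = 59.1795 + 0.337 × 0.5158 = 59.3533

59.353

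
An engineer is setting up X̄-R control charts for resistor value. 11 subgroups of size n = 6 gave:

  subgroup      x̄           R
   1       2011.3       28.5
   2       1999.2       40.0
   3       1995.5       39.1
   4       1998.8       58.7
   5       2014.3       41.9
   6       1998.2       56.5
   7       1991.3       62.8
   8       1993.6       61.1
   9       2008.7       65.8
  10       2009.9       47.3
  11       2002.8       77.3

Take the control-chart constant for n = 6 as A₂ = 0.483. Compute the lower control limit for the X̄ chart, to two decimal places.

1976.72

X̄̄ = (2011.3 + 1999.2 + 1995.5 + 1998.8 + 2014.3 + 1998.2 + 1991.3 + 1993.6 + 2008.7 + 2009.9 + 2002.8) / 11 = 22023.6000 / 11 = 2002.1455
R̄ = (28.5 + 40.0 + 39.1 + 58.7 + 41.9 + 56.5 + 62.8 + 61.1 + 65.8 + 47.3 + 77.3) / 11 = 579.0000 / 11 = 52.6364
LCL = X̄̄ − A₂·R̄ = 2002.1455 − 0.483 × 52.6364 = 1976.7221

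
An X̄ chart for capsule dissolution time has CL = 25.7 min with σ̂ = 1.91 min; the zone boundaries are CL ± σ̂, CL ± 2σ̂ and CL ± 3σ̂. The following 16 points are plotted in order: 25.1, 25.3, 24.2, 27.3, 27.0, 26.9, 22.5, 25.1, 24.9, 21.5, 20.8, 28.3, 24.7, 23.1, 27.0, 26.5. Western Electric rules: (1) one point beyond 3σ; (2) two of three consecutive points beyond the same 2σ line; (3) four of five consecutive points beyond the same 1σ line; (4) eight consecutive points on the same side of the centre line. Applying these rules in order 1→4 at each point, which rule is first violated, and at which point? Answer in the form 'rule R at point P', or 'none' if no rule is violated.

rule 2 at point 11

Zone of each point (C = within 1σ̂, B = 1σ̂–2σ̂, A = 2σ̂–3σ̂, * = beyond 3σ̂; sign = side of CL): 1:-C, 2:-C, 3:-C, 4:+C, 5:+C, 6:+C, 7:-B, 8:-C, 9:-C, 10:-A, 11:-A, 12:+B, 13:-C, 14:-B, 15:+C, 16:+C
Rule 2 (two of three consecutive points beyond the same 2σ limit) is satisfied at point 11.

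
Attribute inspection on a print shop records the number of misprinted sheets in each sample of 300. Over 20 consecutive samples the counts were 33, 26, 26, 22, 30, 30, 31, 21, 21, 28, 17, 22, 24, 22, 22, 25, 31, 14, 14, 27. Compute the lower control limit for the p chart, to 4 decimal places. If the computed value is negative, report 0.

0.0337

p̄ = Σdᵢ / (k·n) = 486 / (20 × 300) = 0.08100
LCL = p̄ − 3·√(p̄(1−p̄)/n) = 0.08100 − 3 × 0.01575 = 0.03374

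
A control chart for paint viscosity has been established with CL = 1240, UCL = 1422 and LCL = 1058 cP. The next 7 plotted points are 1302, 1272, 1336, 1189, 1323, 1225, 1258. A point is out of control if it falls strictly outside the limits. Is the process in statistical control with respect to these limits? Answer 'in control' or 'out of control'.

All 7 points lie within [1058, 1422].

in control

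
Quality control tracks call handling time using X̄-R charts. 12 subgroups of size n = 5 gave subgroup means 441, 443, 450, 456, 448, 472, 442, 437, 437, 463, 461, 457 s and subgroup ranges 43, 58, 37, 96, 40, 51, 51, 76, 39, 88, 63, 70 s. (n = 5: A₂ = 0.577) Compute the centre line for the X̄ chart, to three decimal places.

X̄̄ = (441 + 443 + 450 + 456 + 448 + 472 + 442 + 437 + 437 + 463 + 461 + 457) / 12 = 5407.0000 / 12 = 450.5833
CL = X̄̄ = 450.5833

450.583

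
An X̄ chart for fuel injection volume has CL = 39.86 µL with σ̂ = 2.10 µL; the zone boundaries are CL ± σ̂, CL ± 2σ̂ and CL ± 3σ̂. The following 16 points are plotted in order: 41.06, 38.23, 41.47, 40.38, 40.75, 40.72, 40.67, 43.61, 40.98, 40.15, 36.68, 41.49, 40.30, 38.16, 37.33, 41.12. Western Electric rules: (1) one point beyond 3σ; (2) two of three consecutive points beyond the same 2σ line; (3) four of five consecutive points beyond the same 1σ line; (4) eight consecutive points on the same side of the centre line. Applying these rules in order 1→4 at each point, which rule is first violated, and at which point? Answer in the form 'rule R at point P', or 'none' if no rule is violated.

Zone of each point (C = within 1σ̂, B = 1σ̂–2σ̂, A = 2σ̂–3σ̂, * = beyond 3σ̂; sign = side of CL): 1:+C, 2:-C, 3:+C, 4:+C, 5:+C, 6:+C, 7:+C, 8:+B, 9:+C, 10:+C, 11:-B, 12:+C, 13:+C, 14:-C, 15:-B, 16:+C
Rule 4 (eight consecutive points on the same side of the centre line) is satisfied at point 10.

rule 4 at point 10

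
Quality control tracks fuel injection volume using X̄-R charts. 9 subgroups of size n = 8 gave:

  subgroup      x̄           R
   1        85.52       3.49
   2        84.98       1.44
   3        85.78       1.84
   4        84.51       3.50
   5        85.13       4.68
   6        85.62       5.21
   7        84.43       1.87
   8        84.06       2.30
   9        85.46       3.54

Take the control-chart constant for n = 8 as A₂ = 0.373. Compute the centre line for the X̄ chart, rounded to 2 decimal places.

X̄̄ = (85.52 + 84.98 + 85.78 + 84.51 + 85.13 + 85.62 + 84.43 + 84.06 + 85.46) / 9 = 765.4900 / 9 = 85.0544
CL = X̄̄ = 85.0544

85.05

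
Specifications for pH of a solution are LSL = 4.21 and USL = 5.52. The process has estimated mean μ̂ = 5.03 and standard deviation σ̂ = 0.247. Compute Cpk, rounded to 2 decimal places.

0.66

Cpu = (USL − μ̂) / (3σ̂) = (5.52 − 5.03) / (3 × 0.247) = 0.6613; Cpl = (μ̂ − LSL) / (3σ̂) = (5.03 − 4.21) / (3 × 0.247) = 1.1066; Cpk = min(Cpu, Cpl) = 0.6613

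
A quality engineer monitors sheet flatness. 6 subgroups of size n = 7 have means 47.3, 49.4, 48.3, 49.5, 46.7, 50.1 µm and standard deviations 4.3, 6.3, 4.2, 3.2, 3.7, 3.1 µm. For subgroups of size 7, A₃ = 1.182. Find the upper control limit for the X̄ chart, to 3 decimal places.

53.436

X̄̄ = (47.3 + 49.4 + 48.3 + 49.5 + 46.7 + 50.1) / 6 = 48.5500
s̄ = (4.3 + 6.3 + 4.2 + 3.2 + 3.7 + 3.1) / 6 = 4.1333
UCL = X̄̄ + A₃·s̄ = 48.5500 + 1.182 × 4.1333 = 53.4356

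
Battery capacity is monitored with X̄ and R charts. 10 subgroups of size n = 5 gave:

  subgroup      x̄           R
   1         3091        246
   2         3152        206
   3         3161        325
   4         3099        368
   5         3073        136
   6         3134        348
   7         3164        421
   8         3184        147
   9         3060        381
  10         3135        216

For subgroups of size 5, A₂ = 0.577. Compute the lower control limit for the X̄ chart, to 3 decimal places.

2964.086

X̄̄ = (3091 + 3152 + 3161 + 3099 + 3073 + 3134 + 3164 + 3184 + 3060 + 3135) / 10 = 31253.0000 / 10 = 3125.3000
R̄ = (246 + 206 + 325 + 368 + 136 + 348 + 421 + 147 + 381 + 216) / 10 = 2794.0000 / 10 = 279.4000
LCL = X̄̄ − A₂·R̄ = 3125.3000 − 0.577 × 279.4000 = 2964.0862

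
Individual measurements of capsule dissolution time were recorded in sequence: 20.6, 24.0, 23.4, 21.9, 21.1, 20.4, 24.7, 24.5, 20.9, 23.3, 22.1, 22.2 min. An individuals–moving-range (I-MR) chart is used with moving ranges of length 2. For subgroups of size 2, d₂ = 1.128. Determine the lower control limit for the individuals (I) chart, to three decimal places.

17.880

X̄ = (20.6 + 24.0 + 23.4 + 21.9 + 21.1 + 20.4 + 24.7 + 24.5 + 20.9 + 23.3 + 22.1 + 22.2) / 12 = 22.4250
Moving ranges: 3.4, 0.6, 1.5, 0.8, 0.7, 4.3, 0.2, 3.6, 2.4, 1.2, 0.1; M̄R̄ = 18.8000 / 11 = 1.7091
LCL = X̄ − 3·M̄R̄/d₂ = 22.4250 − 3 × 1.7091 / 1.128 = 17.8795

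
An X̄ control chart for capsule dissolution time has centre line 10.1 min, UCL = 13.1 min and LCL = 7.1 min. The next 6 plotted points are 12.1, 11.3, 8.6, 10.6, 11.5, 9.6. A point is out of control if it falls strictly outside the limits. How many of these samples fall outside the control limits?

0

All 6 points lie within [7.1, 13.1].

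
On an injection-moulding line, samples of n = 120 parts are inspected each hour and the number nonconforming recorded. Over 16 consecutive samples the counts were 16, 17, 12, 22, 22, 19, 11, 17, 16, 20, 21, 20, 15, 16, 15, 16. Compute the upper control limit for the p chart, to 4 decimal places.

p̄ = Σdᵢ / (k·n) = 275 / (16 × 120) = 0.14323
UCL = p̄ + 3·√(p̄(1−p̄)/n) = 0.14323 + 3 × √(0.14323×0.85677/120) = 0.14323 + 3 × 0.03198 = 0.23916

0.2392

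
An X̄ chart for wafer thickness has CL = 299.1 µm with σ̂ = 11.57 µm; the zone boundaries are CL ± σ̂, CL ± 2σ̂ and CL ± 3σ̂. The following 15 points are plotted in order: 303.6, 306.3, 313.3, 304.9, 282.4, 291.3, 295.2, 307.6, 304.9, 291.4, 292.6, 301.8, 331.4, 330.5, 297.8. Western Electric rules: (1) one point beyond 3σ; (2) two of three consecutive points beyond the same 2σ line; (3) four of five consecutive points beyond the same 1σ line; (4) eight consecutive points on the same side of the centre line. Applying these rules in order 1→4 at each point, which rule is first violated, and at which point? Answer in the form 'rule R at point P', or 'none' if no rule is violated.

rule 2 at point 14

Zone of each point (C = within 1σ̂, B = 1σ̂–2σ̂, A = 2σ̂–3σ̂, * = beyond 3σ̂; sign = side of CL): 1:+C, 2:+C, 3:+B, 4:+C, 5:-B, 6:-C, 7:-C, 8:+C, 9:+C, 10:-C, 11:-C, 12:+C, 13:+A, 14:+A, 15:-C
Rule 2 (two of three consecutive points beyond the same 2σ limit) is satisfied at point 14.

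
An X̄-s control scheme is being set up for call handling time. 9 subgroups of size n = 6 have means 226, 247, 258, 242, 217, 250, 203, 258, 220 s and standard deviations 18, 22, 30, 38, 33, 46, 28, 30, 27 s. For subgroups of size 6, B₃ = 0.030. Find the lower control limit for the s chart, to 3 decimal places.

s̄ = (18 + 22 + 30 + 38 + 33 + 46 + 28 + 30 + 27) / 9 = 30.2222
LCL_s = B₃·s̄ = 0.030 × 30.2222 = 0.9067

0.907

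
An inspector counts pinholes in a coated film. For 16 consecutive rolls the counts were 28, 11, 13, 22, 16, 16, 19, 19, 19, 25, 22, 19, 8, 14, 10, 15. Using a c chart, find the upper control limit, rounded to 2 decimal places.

c̄ = (28 + 11 + 13 + 22 + 16 + 16 + 19 + 19 + 19 + 25 + 22 + 19 + 8 + 14 + 10 + 15) / 16 = 276 / 16 = 17.2500
UCL = c̄ + 3√c̄ = 17.2500 + 3 × √17.2500 = 17.2500 + 3 × 4.1533 = 29.7099

29.71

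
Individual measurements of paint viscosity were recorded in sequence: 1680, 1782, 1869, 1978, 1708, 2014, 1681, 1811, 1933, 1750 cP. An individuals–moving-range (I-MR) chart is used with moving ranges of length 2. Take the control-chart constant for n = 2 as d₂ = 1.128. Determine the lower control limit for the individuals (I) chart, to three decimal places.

1335.375

X̄ = (1680 + 1782 + 1869 + 1978 + 1708 + 2014 + 1681 + 1811 + 1933 + 1750) / 10 = 1820.6000
Moving ranges: 102, 87, 109, 270, 306, 333, 130, 122, 183; M̄R̄ = 1642.0000 / 9 = 182.4444
LCL = X̄ − 3·M̄R̄/d₂ = 1820.6000 − 3 × 182.4444 / 1.128 = 1335.3754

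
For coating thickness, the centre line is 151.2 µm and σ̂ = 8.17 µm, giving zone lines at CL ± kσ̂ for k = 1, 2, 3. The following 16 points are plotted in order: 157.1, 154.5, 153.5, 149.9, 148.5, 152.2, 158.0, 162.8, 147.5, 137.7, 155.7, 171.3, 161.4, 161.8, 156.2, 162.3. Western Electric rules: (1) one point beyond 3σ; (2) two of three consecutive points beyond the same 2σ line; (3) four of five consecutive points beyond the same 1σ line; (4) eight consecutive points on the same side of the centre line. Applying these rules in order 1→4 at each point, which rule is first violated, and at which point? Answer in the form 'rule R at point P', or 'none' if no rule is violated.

Zone of each point (C = within 1σ̂, B = 1σ̂–2σ̂, A = 2σ̂–3σ̂, * = beyond 3σ̂; sign = side of CL): 1:+C, 2:+C, 3:+C, 4:-C, 5:-C, 6:+C, 7:+C, 8:+B, 9:-C, 10:-B, 11:+C, 12:+A, 13:+B, 14:+B, 15:+C, 16:+B
Rule 3 (four of five consecutive points beyond the same 1σ limit) is satisfied at point 16.

rule 3 at point 16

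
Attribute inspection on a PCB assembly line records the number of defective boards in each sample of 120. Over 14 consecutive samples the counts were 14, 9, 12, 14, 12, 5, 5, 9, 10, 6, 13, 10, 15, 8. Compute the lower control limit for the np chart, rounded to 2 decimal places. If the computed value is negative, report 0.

p̄ = Σdᵢ / (k·n) = 142 / (14 × 120) = 0.08452
LCL = np̄ − 3·√(np̄(1−p̄)) = 10.1429 − 3 × 3.0472 = 1.0012

1.00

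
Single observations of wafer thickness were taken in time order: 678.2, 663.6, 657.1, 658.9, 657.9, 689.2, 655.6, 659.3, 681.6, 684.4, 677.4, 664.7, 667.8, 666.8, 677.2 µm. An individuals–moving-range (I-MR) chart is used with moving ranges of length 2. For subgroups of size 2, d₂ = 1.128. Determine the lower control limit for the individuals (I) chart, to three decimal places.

X̄ = (678.2 + 663.6 + 657.1 + 658.9 + 657.9 + 689.2 + 655.6 + 659.3 + 681.6 + 684.4 + 677.4 + 664.7 + 667.8 + 666.8 + 677.2) / 15 = 669.3133
Moving ranges: 14.6, 6.5, 1.8, 1.0, 31.3, 33.6, 3.7, 22.3, 2.8, 7.0, 12.7, 3.1, 1.0, 10.4; M̄R̄ = 151.8000 / 14 = 10.8429
LCL = X̄ − 3·M̄R̄/d₂ = 669.3133 − 3 × 10.8429 / 1.128 = 640.4759

640.476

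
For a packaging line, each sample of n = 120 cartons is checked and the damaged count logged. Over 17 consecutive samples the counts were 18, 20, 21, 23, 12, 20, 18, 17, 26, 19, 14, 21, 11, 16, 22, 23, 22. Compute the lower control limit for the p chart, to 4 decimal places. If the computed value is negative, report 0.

0.0584

p̄ = Σdᵢ / (k·n) = 323 / (17 × 120) = 0.15833
LCL = p̄ − 3·√(p̄(1−p̄)/n) = 0.15833 − 3 × 0.03332 = 0.05836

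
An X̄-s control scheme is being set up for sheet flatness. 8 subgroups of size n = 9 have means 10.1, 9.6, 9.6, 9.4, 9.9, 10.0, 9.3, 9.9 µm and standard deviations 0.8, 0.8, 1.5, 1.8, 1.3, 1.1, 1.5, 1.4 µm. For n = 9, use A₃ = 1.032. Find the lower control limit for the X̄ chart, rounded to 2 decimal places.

X̄̄ = (10.1 + 9.6 + 9.6 + 9.4 + 9.9 + 10.0 + 9.3 + 9.9) / 8 = 9.7250
s̄ = (0.8 + 0.8 + 1.5 + 1.8 + 1.3 + 1.1 + 1.5 + 1.4) / 8 = 1.2750
LCL = X̄̄ − A₃·s̄ = 9.7250 − 1.032 × 1.2750 = 8.4092

8.41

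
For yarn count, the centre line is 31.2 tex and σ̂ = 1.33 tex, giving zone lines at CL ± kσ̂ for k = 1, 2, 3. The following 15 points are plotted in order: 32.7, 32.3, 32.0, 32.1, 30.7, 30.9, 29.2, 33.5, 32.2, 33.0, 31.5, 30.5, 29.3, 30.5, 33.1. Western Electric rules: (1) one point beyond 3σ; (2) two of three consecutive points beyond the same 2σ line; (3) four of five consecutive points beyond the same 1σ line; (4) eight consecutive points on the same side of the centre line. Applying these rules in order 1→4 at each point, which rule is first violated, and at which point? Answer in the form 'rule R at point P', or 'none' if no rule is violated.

none

Zone of each point (C = within 1σ̂, B = 1σ̂–2σ̂, A = 2σ̂–3σ̂, * = beyond 3σ̂; sign = side of CL): 1:+B, 2:+C, 3:+C, 4:+C, 5:-C, 6:-C, 7:-B, 8:+B, 9:+C, 10:+B, 11:+C, 12:-C, 13:-B, 14:-C, 15:+B
No rule fires across all 15 points.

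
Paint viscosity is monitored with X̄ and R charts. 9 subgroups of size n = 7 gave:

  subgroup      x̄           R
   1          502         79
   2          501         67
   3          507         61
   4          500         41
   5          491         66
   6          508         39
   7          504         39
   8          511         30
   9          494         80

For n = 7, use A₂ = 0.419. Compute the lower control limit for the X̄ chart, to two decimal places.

478.63

X̄̄ = (502 + 501 + 507 + 500 + 491 + 508 + 504 + 511 + 494) / 9 = 4518.0000 / 9 = 502.0000
R̄ = (79 + 67 + 61 + 41 + 66 + 39 + 39 + 30 + 80) / 9 = 502.0000 / 9 = 55.7778
LCL = X̄̄ − A₂·R̄ = 502.0000 − 0.419 × 55.7778 = 478.6291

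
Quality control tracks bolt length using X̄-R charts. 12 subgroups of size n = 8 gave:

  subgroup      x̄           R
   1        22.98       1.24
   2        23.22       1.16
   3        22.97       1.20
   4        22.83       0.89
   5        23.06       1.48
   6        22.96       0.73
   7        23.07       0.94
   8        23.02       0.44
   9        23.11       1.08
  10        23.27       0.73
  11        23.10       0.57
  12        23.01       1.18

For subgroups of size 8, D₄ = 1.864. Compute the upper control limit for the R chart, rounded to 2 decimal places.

R̄ = (1.24 + 1.16 + 1.20 + 0.89 + 1.48 + 0.73 + 0.94 + 0.44 + 1.08 + 0.73 + 0.57 + 1.18) / 12 = 11.6400 / 12 = 0.9700
UCL_R = D₄·R̄ = 1.864 × 0.9700 = 1.8081

1.81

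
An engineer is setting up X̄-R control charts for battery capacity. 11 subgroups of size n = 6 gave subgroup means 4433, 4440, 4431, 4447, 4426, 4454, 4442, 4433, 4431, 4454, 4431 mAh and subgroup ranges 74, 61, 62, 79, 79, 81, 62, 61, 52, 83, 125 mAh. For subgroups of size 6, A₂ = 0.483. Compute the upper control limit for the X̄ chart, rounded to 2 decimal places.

X̄̄ = (4433 + 4440 + 4431 + 4447 + 4426 + 4454 + 4442 + 4433 + 4431 + 4454 + 4431) / 11 = 48822.0000 / 11 = 4438.3636
R̄ = (74 + 61 + 62 + 79 + 79 + 81 + 62 + 61 + 52 + 83 + 125) / 11 = 819.0000 / 11 = 74.4545
UCL = X̄̄ + A₂·R̄ = 4438.3636 + 0.483 × 74.4545 = 4474.3252

4474.33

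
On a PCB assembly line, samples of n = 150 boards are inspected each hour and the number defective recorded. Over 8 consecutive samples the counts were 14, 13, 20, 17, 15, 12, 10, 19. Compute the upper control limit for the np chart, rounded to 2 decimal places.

p̄ = Σdᵢ / (k·n) = 120 / (8 × 150) = 0.10000
UCL = np̄ + 3·√(np̄(1−p̄)) = 15.0000 + 3 × √(15.0000×0.90000) = 15.0000 + 3 × 3.6742 = 26.0227

26.02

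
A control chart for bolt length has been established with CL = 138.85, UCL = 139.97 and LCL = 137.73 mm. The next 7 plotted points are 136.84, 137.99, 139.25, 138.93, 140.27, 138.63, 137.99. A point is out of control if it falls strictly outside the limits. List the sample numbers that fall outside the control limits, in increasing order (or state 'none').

Compare each point to [137.73, 139.97]: sample 1 = 136.84 < LCL; sample 5 = 140.27 > UCL.

1, 5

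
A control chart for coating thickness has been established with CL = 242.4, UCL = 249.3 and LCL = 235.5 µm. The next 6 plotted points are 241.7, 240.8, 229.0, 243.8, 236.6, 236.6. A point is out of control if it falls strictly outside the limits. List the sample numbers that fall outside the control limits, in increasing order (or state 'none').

Compare each point to [235.5, 249.3]: sample 3 = 229.0 < LCL.

3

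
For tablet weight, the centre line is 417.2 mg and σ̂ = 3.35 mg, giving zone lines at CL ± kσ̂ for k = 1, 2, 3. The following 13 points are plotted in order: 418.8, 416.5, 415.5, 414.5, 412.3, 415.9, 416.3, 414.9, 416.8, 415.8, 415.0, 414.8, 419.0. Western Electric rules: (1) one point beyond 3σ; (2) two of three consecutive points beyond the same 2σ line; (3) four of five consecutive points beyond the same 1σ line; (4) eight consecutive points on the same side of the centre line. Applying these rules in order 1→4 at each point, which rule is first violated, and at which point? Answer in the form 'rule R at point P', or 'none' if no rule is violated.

Zone of each point (C = within 1σ̂, B = 1σ̂–2σ̂, A = 2σ̂–3σ̂, * = beyond 3σ̂; sign = side of CL): 1:+C, 2:-C, 3:-C, 4:-C, 5:-B, 6:-C, 7:-C, 8:-C, 9:-C, 10:-C, 11:-C, 12:-C, 13:+C
Rule 4 (eight consecutive points on the same side of the centre line) is satisfied at point 9.

rule 4 at point 9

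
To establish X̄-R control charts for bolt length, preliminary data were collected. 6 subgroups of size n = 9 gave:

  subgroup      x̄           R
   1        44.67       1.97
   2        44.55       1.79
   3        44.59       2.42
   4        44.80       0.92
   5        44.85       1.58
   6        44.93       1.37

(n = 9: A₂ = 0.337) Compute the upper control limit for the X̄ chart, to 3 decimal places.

X̄̄ = (44.67 + 44.55 + 44.59 + 44.80 + 44.85 + 44.93) / 6 = 268.3900 / 6 = 44.7317
R̄ = (1.97 + 1.79 + 2.42 + 0.92 + 1.58 + 1.37) / 6 = 10.0500 / 6 = 1.6750
UCL = X̄̄ + A₂·R̄ = 44.7317 + 0.337 × 1.6750 = 45.2961

45.296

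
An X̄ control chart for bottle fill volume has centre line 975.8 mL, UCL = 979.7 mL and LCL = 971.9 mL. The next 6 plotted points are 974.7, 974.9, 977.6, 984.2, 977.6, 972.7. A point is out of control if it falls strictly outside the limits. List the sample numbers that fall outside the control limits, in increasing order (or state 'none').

4

Compare each point to [971.9, 979.7]: sample 4 = 984.2 > UCL.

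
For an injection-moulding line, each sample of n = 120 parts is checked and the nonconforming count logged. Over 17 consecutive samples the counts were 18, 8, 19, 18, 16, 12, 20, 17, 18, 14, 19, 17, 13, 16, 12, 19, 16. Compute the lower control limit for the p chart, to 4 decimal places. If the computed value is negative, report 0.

p̄ = Σdᵢ / (k·n) = 272 / (17 × 120) = 0.13333
LCL = p̄ − 3·√(p̄(1−p̄)/n) = 0.13333 − 3 × 0.03103 = 0.04024

0.0402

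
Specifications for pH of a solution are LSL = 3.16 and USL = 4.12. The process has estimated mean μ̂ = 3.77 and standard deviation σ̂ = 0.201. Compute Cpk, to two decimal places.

0.58

Cpu = (USL − μ̂) / (3σ̂) = (4.12 − 3.77) / (3 × 0.201) = 0.5804; Cpl = (μ̂ − LSL) / (3σ̂) = (3.77 − 3.16) / (3 × 0.201) = 1.0116; Cpk = min(Cpu, Cpl) = 0.5804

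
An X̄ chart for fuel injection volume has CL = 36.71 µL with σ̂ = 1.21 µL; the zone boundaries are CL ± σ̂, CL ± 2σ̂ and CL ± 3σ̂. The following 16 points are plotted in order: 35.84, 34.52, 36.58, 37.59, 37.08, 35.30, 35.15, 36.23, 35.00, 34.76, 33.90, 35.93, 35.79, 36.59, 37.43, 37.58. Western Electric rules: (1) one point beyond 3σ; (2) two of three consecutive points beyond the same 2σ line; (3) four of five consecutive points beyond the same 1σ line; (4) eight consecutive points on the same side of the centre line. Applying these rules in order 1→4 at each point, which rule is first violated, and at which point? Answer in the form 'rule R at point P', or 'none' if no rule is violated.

Zone of each point (C = within 1σ̂, B = 1σ̂–2σ̂, A = 2σ̂–3σ̂, * = beyond 3σ̂; sign = side of CL): 1:-C, 2:-B, 3:-C, 4:+C, 5:+C, 6:-B, 7:-B, 8:-C, 9:-B, 10:-B, 11:-A, 12:-C, 13:-C, 14:-C, 15:+C, 16:+C
Rule 3 (four of five consecutive points beyond the same 1σ limit) is satisfied at point 10.

rule 3 at point 10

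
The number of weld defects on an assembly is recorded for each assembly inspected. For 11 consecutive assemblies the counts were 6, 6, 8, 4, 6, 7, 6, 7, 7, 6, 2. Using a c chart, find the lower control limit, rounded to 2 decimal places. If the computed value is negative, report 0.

0.00

c̄ = (6 + 6 + 8 + 4 + 6 + 7 + 6 + 7 + 7 + 6 + 2) / 11 = 65 / 11 = 5.9091
LCL = c̄ − 3√c̄ = 5.9091 − 3 × 2.4309 = -1.3835 → 0 (cannot be negative)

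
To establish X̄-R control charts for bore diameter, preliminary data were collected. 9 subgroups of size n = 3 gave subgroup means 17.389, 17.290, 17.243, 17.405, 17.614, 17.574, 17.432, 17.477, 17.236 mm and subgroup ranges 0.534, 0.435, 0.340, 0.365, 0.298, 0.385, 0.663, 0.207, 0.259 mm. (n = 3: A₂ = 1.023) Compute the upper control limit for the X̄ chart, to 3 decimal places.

X̄̄ = (17.389 + 17.290 + 17.243 + 17.405 + 17.614 + 17.574 + 17.432 + 17.477 + 17.236) / 9 = 156.6600 / 9 = 17.4067
R̄ = (0.534 + 0.435 + 0.340 + 0.365 + 0.298 + 0.385 + 0.663 + 0.207 + 0.259) / 9 = 3.4860 / 9 = 0.3873
UCL = X̄̄ + A₂·R̄ = 17.4067 + 1.023 × 0.3873 = 17.8029

17.803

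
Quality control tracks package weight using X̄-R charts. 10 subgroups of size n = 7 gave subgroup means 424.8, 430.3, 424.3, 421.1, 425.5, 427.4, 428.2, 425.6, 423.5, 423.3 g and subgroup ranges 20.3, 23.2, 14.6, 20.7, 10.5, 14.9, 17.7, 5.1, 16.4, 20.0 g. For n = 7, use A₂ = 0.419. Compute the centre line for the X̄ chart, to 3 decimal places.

X̄̄ = (424.8 + 430.3 + 424.3 + 421.1 + 425.5 + 427.4 + 428.2 + 425.6 + 423.5 + 423.3) / 10 = 4254.0000 / 10 = 425.4000
CL = X̄̄ = 425.4000

425.400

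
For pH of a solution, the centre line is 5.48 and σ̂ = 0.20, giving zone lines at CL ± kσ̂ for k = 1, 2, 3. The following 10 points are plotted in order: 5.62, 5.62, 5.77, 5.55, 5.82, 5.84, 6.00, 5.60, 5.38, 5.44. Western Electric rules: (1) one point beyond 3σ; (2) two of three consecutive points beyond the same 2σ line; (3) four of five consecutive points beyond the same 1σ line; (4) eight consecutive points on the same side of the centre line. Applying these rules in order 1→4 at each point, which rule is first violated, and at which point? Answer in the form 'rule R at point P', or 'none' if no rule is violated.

rule 3 at point 7

Zone of each point (C = within 1σ̂, B = 1σ̂–2σ̂, A = 2σ̂–3σ̂, * = beyond 3σ̂; sign = side of CL): 1:+C, 2:+C, 3:+B, 4:+C, 5:+B, 6:+B, 7:+A, 8:+C, 9:-C, 10:-C
Rule 3 (four of five consecutive points beyond the same 1σ limit) is satisfied at point 7.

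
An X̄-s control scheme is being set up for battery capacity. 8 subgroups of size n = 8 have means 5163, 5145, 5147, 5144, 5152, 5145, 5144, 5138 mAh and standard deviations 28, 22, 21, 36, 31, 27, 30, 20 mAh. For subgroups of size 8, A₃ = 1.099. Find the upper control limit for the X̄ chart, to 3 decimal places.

X̄̄ = (5163 + 5145 + 5147 + 5144 + 5152 + 5145 + 5144 + 5138) / 8 = 5147.2500
s̄ = (28 + 22 + 21 + 36 + 31 + 27 + 30 + 20) / 8 = 26.8750
UCL = X̄̄ + A₃·s̄ = 5147.2500 + 1.099 × 26.8750 = 5176.7856

5176.786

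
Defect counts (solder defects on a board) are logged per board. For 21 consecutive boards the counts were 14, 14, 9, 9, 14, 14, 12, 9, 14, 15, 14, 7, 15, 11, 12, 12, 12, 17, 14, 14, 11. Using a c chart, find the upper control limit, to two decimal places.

c̄ = (14 + 14 + 9 + 9 + 14 + 14 + 12 + 9 + 14 + 15 + 14 + 7 + 15 + 11 + 12 + 12 + 12 + 17 + 14 + 14 + 11) / 21 = 263 / 21 = 12.5238
UCL = c̄ + 3√c̄ = 12.5238 + 3 × √12.5238 = 12.5238 + 3 × 3.5389 = 23.1405

23.14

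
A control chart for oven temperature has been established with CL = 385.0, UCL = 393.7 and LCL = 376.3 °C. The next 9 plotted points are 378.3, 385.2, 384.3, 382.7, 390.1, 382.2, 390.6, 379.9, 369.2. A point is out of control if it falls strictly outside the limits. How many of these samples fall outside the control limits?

Compare each point to [376.3, 393.7]: sample 9 = 369.2 < LCL.

1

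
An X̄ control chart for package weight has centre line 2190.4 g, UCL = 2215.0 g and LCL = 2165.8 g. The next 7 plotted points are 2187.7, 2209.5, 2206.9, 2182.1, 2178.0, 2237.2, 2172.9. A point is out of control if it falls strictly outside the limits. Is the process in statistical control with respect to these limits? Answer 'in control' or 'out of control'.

Compare each point to [2165.8, 2215.0]: sample 6 = 2237.2 > UCL.

out of control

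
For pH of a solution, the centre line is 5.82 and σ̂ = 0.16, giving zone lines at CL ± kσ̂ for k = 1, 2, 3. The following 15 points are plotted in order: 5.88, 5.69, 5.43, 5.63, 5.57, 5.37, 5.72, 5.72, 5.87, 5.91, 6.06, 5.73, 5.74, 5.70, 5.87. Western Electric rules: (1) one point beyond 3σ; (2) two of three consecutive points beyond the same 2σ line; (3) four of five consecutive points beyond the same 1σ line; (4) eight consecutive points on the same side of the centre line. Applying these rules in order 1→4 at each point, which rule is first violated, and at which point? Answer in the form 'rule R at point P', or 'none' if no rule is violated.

Zone of each point (C = within 1σ̂, B = 1σ̂–2σ̂, A = 2σ̂–3σ̂, * = beyond 3σ̂; sign = side of CL): 1:+C, 2:-C, 3:-A, 4:-B, 5:-B, 6:-A, 7:-C, 8:-C, 9:+C, 10:+C, 11:+B, 12:-C, 13:-C, 14:-C, 15:+C
Rule 3 (four of five consecutive points beyond the same 1σ limit) is satisfied at point 6.

rule 3 at point 6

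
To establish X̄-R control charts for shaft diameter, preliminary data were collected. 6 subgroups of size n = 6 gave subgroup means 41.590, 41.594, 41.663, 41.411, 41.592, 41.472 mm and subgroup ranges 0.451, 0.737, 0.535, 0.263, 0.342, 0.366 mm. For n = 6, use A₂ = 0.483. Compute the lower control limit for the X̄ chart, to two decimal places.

X̄̄ = (41.590 + 41.594 + 41.663 + 41.411 + 41.592 + 41.472) / 6 = 249.3220 / 6 = 41.5537
R̄ = (0.451 + 0.737 + 0.535 + 0.263 + 0.342 + 0.366) / 6 = 2.6940 / 6 = 0.4490
LCL = X̄̄ − A₂·R̄ = 41.5537 − 0.483 × 0.4490 = 41.3368

41.34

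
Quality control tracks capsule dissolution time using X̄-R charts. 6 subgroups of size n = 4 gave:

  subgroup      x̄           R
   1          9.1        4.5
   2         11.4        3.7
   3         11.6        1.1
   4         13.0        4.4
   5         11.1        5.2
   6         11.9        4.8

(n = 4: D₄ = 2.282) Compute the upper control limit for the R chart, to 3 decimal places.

R̄ = (4.5 + 3.7 + 1.1 + 4.4 + 5.2 + 4.8) / 6 = 23.7000 / 6 = 3.9500
UCL_R = D₄·R̄ = 2.282 × 3.9500 = 9.0139

9.014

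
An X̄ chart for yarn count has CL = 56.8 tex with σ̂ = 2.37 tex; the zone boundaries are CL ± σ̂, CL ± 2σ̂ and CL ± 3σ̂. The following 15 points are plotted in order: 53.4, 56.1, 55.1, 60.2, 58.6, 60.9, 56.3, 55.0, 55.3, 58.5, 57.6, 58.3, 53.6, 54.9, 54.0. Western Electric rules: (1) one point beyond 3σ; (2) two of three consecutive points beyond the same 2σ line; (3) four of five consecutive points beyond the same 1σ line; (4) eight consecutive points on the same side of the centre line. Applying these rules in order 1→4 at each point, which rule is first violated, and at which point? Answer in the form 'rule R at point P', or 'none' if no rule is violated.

Zone of each point (C = within 1σ̂, B = 1σ̂–2σ̂, A = 2σ̂–3σ̂, * = beyond 3σ̂; sign = side of CL): 1:-B, 2:-C, 3:-C, 4:+B, 5:+C, 6:+B, 7:-C, 8:-C, 9:-C, 10:+C, 11:+C, 12:+C, 13:-B, 14:-C, 15:-B
No rule fires across all 15 points.

none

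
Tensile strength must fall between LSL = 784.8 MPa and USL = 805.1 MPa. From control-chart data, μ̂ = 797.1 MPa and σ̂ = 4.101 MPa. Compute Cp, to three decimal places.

0.825

Cp = (USL − LSL) / (6σ̂) = (805.1 − 784.8) / (6 × 4.101) = 20.3000 / 24.6060 = 0.8250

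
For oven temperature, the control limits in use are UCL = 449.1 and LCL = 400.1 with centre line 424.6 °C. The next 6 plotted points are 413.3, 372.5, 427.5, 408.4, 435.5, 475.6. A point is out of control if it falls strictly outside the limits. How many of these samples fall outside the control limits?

Compare each point to [400.1, 449.1]: sample 2 = 372.5 < LCL; sample 6 = 475.6 > UCL.

2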